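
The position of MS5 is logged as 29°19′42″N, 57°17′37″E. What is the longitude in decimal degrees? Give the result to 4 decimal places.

57.2936°E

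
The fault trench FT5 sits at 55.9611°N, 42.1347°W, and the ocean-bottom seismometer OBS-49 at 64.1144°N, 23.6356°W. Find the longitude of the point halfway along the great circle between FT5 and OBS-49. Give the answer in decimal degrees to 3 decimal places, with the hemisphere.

Bx = cos φ₂ cos Δλ = 0.414017,  By = cos φ₂ sin Δλ = 0.138521
φₘ = atan2(sin φ₁ + sin φ₂, √((cos φ₁ + Bx)² + By²)) = 60.35614°
λₘ = λ₁ + atan2(By, cos φ₁ + Bx) = -34.03859°

34.039°W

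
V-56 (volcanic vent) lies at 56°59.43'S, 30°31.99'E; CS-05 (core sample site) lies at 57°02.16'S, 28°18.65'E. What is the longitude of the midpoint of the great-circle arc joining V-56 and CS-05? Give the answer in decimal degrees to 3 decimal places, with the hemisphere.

V-56: φ = -56.99050°, λ = +30.53317°
CS-05: φ = -57.03600°, λ = +28.31083°
Bx = cos φ₂ cos Δλ = 0.543703,  By = cos φ₂ sin Δλ = -0.021099
φₘ = atan2(sin φ₁ + sin φ₂, √((cos φ₁ + Bx)² + By²)) = -57.01817°
λₘ = λ₁ + atan2(By, cos φ₁ + Bx) = 29.42268°

29.423°E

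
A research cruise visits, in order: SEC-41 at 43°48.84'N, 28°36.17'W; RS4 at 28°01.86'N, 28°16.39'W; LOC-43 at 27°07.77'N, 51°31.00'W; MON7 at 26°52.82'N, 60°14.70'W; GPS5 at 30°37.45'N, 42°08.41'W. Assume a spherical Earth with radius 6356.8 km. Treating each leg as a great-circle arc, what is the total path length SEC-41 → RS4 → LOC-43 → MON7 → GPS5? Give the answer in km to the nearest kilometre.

SEC-41: φ = +43.81400°, λ = -28.60283°
RS4: φ = +28.03100°, λ = -28.27317°
LOC-43: φ = +27.12950°, λ = -51.51667°
MON7: φ = +26.88033°, λ = -60.24500°
GPS5: φ = +30.62417°, λ = -42.14017°
SEC-41→RS4: c = 0.275504 rad, d = 1751.32 km
RS4→LOC-43: c = 0.359379 rad, d = 2284.50 km
LOC-43→MON7: c = 0.135771 rad, d = 863.07 km
MON7→GPS5: c = 0.284279 rad, d = 1807.10 km
Total = 1751.32 + 2284.50 + 863.07 + 1807.10 = 6705.99 km

6706 km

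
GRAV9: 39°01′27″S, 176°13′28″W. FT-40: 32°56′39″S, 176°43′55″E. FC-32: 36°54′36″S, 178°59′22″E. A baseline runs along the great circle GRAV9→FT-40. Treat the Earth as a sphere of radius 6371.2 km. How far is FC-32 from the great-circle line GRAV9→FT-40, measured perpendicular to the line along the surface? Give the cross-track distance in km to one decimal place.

140.1 km

GRAV9: φ = -39.02417°, λ = -176.22444°
FT-40: φ = -32.94417°, λ = +176.73194°
FC-32: φ = -36.91000°, λ = +178.98944°
δ₁₃ = central angle GRAV9→FC-32 = 0.075472 rad  (haversine)
θ₁₃ = bearing GRAV9→FC-32 = 297.774°,  θ₁₂ = bearing GRAV9→FT-40 = 314.727°
dₓₜ = R·arcsin(sin δ₁₃ · sin(θ₁₃ − θ₁₂)) = 6371.2·arcsin(0.07540·sin(-16.953°)) = -140.085 km
|dₓₜ| = 140.085 km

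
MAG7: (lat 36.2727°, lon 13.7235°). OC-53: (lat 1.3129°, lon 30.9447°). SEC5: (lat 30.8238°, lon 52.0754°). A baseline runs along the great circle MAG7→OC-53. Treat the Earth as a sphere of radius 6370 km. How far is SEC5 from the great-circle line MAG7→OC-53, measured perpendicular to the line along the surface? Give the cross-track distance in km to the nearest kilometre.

3157 km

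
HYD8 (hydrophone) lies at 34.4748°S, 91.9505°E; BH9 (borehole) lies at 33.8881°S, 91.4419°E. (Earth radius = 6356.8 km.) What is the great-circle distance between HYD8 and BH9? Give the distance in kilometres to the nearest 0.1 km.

80.1 km

Δφ = 0.5867°,  Δλ = -0.5086°
a = sin²(Δφ/2) + cos φ₁ cos φ₂ sin²(Δλ/2) = 0.000040
c = 2·arcsin(√a) = 0.012601 rad = 0.7220°
d = R·c = 6356.8 × 0.012601 = 80.1 km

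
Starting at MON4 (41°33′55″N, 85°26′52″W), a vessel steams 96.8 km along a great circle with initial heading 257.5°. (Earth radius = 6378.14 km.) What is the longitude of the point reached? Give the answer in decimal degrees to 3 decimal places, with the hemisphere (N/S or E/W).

MON4: φ = +41.56528°, λ = -85.44778°
δ = d/R = 96.8/6378.14 = 0.015177 rad
φ₂ = arcsin(sin φ₁ cos δ + cos φ₁ sin δ cos θ)
   = arcsin(0.66347·0.99988 + 0.74820·0.01518·-0.21644) = 41.37151°
λ₂ = λ₁ + atan2(sin θ sin δ cos φ₁, cos δ − sin φ₁ sin φ₂) = -86.57909°

86.579°W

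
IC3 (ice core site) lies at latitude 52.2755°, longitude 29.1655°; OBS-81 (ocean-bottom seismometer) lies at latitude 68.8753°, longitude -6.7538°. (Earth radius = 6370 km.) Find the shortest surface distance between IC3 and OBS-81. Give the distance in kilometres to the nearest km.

Δφ = 16.5998°,  Δλ = -35.9193°
a = sin²(Δφ/2) + cos φ₁ cos φ₂ sin²(Δλ/2) = 0.041804
c = 2·arcsin(√a) = 0.411827 rad = 23.5959°
d = R·c = 6370 × 0.411827 = 2623.3 km

2623 km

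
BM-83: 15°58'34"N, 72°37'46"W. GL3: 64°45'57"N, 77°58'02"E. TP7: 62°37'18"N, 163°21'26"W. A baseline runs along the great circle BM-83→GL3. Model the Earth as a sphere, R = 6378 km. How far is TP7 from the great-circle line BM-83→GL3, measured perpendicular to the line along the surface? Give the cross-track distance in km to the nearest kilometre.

4344 km

BM-83: φ = +15.97611°, λ = -72.62944°
GL3: φ = +64.76583°, λ = +77.96722°
TP7: φ = +62.62167°, λ = -163.35722°
δ₁₃ = central angle BM-83→TP7 = 1.329675 rad  (haversine)
θ₁₃ = bearing BM-83→TP7 = 331.737°,  θ₁₂ = bearing BM-83→GL3 = 12.154°
dₓₜ = R·arcsin(sin δ₁₃ · sin(θ₁₃ − θ₁₂)) = 6378·arcsin(0.97107·sin(319.583°)) = -4343.598 km
|dₓₜ| = 4343.598 km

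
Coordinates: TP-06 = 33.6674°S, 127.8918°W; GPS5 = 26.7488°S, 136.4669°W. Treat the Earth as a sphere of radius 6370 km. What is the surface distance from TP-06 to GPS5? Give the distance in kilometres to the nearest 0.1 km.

Δφ = 6.9186°,  Δλ = -8.5751°
a = sin²(Δφ/2) + cos φ₁ cos φ₂ sin²(Δλ/2) = 0.007795
c = 2·arcsin(√a) = 0.176808 rad = 10.1303°
d = R·c = 6370 × 0.176808 = 1126.3 km

1126.3 km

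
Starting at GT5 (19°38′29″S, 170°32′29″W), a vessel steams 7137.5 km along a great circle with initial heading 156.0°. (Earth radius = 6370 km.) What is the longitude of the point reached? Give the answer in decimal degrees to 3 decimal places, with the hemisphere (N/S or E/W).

100.566°W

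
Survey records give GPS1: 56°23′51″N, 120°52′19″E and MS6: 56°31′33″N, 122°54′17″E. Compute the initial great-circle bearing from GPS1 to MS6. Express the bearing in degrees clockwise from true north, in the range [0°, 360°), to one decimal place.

GPS1: φ = +56.39750°, λ = +120.87194°
MS6: φ = +56.52583°, λ = +122.90472°
Δλ = 2.0328°
y = sin Δλ · cos φ₂ = 0.019565
x = cos φ₁ sin φ₂ − sin φ₁ cos φ₂ cos Δλ = 0.002529
θ = atan2(y, x) = 82.6347° → 82.6347° (mod 360°)

82.6°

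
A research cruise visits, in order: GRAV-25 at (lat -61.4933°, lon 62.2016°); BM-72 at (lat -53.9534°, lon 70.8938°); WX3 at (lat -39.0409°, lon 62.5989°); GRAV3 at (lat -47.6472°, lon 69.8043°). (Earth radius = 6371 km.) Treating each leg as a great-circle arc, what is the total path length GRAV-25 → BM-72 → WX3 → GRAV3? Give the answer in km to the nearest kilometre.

3875 km

GRAV-25→BM-72: c = 0.154243 rad, d = 982.68 km
BM-72→WX3: c = 0.278246 rad, d = 1772.71 km
WX3→GRAV3: c = 0.175681 rad, d = 1119.26 km
Total = 982.68 + 1772.71 + 1119.26 = 3874.65 km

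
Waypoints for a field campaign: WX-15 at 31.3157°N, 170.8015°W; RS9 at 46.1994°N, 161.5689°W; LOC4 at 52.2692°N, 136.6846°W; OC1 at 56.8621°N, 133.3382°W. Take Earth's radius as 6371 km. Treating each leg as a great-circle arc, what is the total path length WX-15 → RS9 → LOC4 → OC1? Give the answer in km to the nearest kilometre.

4307 km

WX-15→RS9: c = 0.288088 rad, d = 1835.41 km
RS9→LOC4: c = 0.300901 rad, d = 1917.04 km
LOC4→OC1: c = 0.086994 rad, d = 554.24 km
Total = 1835.41 + 1917.04 + 554.24 = 4306.69 km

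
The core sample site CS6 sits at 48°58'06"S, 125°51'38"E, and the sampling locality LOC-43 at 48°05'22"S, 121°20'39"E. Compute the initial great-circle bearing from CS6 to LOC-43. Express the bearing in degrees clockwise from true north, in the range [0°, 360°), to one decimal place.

CS6: φ = -48.96833°, λ = +125.86056°
LOC-43: φ = -48.08944°, λ = +121.34417°
Δλ = -4.5164°
y = sin Δλ · cos φ₂ = -0.052599
x = cos φ₁ sin φ₂ − sin φ₁ cos φ₂ cos Δλ = 0.013774
θ = atan2(y, x) = -75.3252° → 284.6748° (mod 360°)

284.7°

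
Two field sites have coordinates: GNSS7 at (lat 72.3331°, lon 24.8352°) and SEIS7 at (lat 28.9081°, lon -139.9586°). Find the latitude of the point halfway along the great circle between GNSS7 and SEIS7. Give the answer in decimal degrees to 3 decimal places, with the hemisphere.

67.737°N

Bx = cos φ₂ cos Δλ = -0.844747,  By = cos φ₂ sin Δλ = -0.229611
φₘ = atan2(sin φ₁ + sin φ₂, √((cos φ₁ + Bx)² + By²)) = 67.73736°
λₘ = λ₁ + atan2(By, cos φ₁ + Bx) = -132.17756°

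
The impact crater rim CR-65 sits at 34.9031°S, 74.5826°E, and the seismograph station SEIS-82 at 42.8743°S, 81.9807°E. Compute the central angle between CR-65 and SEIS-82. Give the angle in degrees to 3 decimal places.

Δφ = -7.9712°,  Δλ = 7.3981°
a = sin²(Δφ/2) + cos φ₁ cos φ₂ sin²(Δλ/2) = 0.007333
c = 2·arcsin(√a) = 0.171472 rad = 9.8246°

9.825°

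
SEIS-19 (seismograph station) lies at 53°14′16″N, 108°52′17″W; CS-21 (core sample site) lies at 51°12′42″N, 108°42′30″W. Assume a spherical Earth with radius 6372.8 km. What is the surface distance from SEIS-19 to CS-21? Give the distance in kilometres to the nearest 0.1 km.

225.6 km

SEIS-19: φ = +53.23778°, λ = -108.87139°
CS-21: φ = +51.21167°, λ = -108.70833°
Δφ = -2.0261°,  Δλ = 0.1631°
a = sin²(Δφ/2) + cos φ₁ cos φ₂ sin²(Δλ/2) = 0.000313
c = 2·arcsin(√a) = 0.035405 rad = 2.0286°
d = R·c = 6372.8 × 0.035405 = 225.6 km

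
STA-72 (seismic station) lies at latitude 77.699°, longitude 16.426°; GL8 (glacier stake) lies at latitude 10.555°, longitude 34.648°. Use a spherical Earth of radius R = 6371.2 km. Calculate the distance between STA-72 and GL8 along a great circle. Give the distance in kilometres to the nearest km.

Δφ = -67.1440°,  Δλ = 18.2220°
a = sin²(Δφ/2) + cos φ₁ cos φ₂ sin²(Δλ/2) = 0.311043
c = 2·arcsin(√a) = 1.183255 rad = 67.7955°
d = R·c = 6371.2 × 1.183255 = 7538.8 km

7539 km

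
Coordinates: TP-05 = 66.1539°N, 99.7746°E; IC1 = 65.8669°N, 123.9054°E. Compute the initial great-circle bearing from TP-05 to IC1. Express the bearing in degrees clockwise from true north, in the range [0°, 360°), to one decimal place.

80.6°

Δλ = 24.1308°
y = sin Δλ · cos φ₂ = 0.167150
x = cos φ₁ sin φ₂ − sin φ₁ cos φ₂ cos Δλ = 0.027669
θ = atan2(y, x) = 80.6008° → 80.6008° (mod 360°)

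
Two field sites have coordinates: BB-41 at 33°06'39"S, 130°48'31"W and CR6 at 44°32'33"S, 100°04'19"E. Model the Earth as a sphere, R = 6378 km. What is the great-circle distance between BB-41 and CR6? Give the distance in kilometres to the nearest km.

9977 km

BB-41: φ = -33.11083°, λ = -130.80861°
CR6: φ = -44.54250°, λ = +100.07194°
Δφ = -11.4317°,  Δλ = -129.1194°
a = sin²(Δφ/2) + cos φ₁ cos φ₂ sin²(Δλ/2) = 0.496750
c = 2·arcsin(√a) = 1.564295 rad = 89.6275°
d = R·c = 6378 × 1.564295 = 9977.1 km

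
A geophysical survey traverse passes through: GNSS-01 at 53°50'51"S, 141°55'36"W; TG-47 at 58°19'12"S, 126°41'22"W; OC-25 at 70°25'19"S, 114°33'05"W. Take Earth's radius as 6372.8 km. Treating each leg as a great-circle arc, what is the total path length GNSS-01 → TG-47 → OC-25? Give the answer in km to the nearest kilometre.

2526 km

GNSS-01: φ = -53.84750°, λ = -141.92667°
TG-47: φ = -58.32000°, λ = -126.68944°
OC-25: φ = -70.42194°, λ = -114.55139°
GNSS-01→TG-47: c = 0.167147 rad, d = 1065.19 km
TG-47→OC-25: c = 0.229229 rad, d = 1460.83 km
Total = 1065.19 + 1460.83 = 2526.02 km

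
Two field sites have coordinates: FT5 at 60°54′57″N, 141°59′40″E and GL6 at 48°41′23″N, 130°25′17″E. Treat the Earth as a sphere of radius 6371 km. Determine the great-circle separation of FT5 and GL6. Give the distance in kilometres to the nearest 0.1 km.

FT5: φ = +60.91583°, λ = +141.99444°
GL6: φ = +48.68972°, λ = +130.42139°
Δφ = -12.2261°,  Δλ = -11.5731°
a = sin²(Δφ/2) + cos φ₁ cos φ₂ sin²(Δλ/2) = 0.014602
c = 2·arcsin(√a) = 0.242271 rad = 13.8811°
d = R·c = 6371 × 0.242271 = 1543.5 km

1543.5 km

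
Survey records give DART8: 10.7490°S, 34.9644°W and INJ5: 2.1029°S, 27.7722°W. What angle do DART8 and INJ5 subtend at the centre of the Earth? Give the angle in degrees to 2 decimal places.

11.21°

Δφ = 8.6461°,  Δλ = 7.1922°
a = sin²(Δφ/2) + cos φ₁ cos φ₂ sin²(Δλ/2) = 0.009545
c = 2·arcsin(√a) = 0.195705 rad = 11.2131°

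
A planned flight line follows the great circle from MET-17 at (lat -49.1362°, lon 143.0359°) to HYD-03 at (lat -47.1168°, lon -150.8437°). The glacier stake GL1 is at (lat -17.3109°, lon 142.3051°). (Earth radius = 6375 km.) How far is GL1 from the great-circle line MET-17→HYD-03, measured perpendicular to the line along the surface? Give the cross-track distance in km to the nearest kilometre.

δ₁₃ = central angle MET-17→GL1 = 0.555553 rad  (haversine)
θ₁₃ = bearing MET-17→GL1 = 358.677°,  θ₁₂ = bearing MET-17→HYD-03 = 113.539°
dₓₜ = R·arcsin(sin δ₁₃ · sin(θ₁₃ − θ₁₂)) = 6375·arcsin(0.52741·sin(245.138°)) = -3181.020 km
|dₓₜ| = 3181.020 km

3181 km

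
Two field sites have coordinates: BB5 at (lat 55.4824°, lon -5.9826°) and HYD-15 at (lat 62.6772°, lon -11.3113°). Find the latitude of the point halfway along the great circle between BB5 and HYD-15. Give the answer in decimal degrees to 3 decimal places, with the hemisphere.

59.107°N

Bx = cos φ₂ cos Δλ = 0.457019,  By = cos φ₂ sin Δλ = -0.042627
φₘ = atan2(sin φ₁ + sin φ₂, √((cos φ₁ + Bx)² + By²)) = 59.10681°
λₘ = λ₁ + atan2(By, cos φ₁ + Bx) = -8.36709°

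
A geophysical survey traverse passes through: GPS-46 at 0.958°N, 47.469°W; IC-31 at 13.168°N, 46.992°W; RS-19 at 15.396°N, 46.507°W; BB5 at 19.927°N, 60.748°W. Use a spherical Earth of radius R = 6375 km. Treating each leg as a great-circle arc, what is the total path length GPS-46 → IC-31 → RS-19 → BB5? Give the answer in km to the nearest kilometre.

3204 km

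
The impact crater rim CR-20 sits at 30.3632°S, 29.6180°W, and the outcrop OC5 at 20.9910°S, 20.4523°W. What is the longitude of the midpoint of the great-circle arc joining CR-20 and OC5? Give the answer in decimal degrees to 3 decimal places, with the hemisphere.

24.854°W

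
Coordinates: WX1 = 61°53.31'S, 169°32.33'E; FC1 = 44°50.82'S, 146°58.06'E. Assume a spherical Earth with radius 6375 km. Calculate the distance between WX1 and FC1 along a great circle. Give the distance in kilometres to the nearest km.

WX1: φ = -61.88850°, λ = +169.53883°
FC1: φ = -44.84700°, λ = +146.96767°
Δφ = 17.0415°,  Δλ = -22.5712°
a = sin²(Δφ/2) + cos φ₁ cos φ₂ sin²(Δλ/2) = 0.034748
c = 2·arcsin(√a) = 0.375009 rad = 21.4865°
d = R·c = 6375 × 0.375009 = 2390.7 km

2391 km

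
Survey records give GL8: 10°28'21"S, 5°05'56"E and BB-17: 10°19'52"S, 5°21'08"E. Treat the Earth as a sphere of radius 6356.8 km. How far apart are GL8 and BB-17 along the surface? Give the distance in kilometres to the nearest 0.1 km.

GL8: φ = -10.47250°, λ = +5.09889°
BB-17: φ = -10.33111°, λ = +5.35222°
Δφ = 0.1414°,  Δλ = 0.2533°
a = sin²(Δφ/2) + cos φ₁ cos φ₂ sin²(Δλ/2) = 0.000006
c = 2·arcsin(√a) = 0.005000 rad = 0.2865°
d = R·c = 6356.8 × 0.005000 = 31.8 km

31.8 km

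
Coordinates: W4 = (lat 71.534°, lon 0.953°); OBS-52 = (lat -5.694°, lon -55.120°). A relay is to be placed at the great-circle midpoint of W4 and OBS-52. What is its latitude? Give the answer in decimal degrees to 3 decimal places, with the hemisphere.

Bx = cos φ₂ cos Δλ = 0.555382,  By = cos φ₂ sin Δλ = -0.825655
φₘ = atan2(sin φ₁ + sin φ₂, √((cos φ₁ + Bx)² + By²)) = 35.26721°
λₘ = λ₁ + atan2(By, cos φ₁ + Bx) = -42.47919°

35.267°N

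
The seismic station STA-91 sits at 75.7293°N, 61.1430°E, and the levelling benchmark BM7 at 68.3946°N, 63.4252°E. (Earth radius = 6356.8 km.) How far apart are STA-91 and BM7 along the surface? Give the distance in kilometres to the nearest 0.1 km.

817.3 km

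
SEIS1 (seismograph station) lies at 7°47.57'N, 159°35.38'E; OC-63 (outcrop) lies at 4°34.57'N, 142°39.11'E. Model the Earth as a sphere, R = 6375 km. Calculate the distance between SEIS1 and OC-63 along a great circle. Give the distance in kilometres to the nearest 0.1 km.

SEIS1: φ = +7.79283°, λ = +159.58967°
OC-63: φ = +4.57617°, λ = +142.65183°
Δφ = -3.2167°,  Δλ = -16.9378°
a = sin²(Δφ/2) + cos φ₁ cos φ₂ sin²(Δλ/2) = 0.022208
c = 2·arcsin(√a) = 0.299163 rad = 17.1408°
d = R·c = 6375 × 0.299163 = 1907.2 km

1907.2 km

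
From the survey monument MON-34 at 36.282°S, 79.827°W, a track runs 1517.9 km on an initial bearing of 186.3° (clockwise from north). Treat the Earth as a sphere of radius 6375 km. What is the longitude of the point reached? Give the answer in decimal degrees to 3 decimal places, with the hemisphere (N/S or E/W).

82.126°W

δ = d/R = 1517.9/6375 = 0.238102 rad
φ₂ = arcsin(sin φ₁ cos δ + cos φ₁ sin δ cos θ)
   = arcsin(-0.59176·0.97179 + 0.80611·0.23586·-0.99396) = -49.82216°
λ₂ = λ₁ + atan2(sin θ sin δ cos φ₁, cos δ − sin φ₁ sin φ₂) = -82.12613°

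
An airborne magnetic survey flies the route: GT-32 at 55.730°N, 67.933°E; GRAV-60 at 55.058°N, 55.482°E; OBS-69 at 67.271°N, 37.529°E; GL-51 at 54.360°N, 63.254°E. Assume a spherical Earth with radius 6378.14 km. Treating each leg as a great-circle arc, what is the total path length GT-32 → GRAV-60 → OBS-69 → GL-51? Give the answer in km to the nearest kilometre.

GT-32→GRAV-60: c = 0.123804 rad, d = 789.64 km
GRAV-60→OBS-69: c = 0.259209 rad, d = 1653.27 km
OBS-69→GL-51: c = 0.309767 rad, d = 1975.74 km
Total = 789.64 + 1653.27 + 1975.74 = 4418.65 km

4419 km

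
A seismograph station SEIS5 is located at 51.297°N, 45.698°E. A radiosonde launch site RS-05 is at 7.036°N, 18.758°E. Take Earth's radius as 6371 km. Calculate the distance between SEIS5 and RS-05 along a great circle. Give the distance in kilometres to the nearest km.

Δφ = -44.2610°,  Δλ = -26.9400°
a = sin²(Δφ/2) + cos φ₁ cos φ₂ sin²(Δλ/2) = 0.175588
c = 2·arcsin(√a) = 0.864758 rad = 49.5470°
d = R·c = 6371 × 0.864758 = 5509.4 km

5509 km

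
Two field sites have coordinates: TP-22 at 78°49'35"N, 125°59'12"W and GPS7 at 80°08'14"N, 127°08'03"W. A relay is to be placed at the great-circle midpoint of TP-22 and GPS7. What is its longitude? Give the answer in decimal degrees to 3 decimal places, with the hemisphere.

TP-22: φ = +78.82639°, λ = -125.98667°
GPS7: φ = +80.13722°, λ = -127.13417°
Bx = cos φ₂ cos Δλ = 0.171255,  By = cos φ₂ sin Δλ = -0.003430
φₘ = atan2(sin φ₁ + sin φ₂, √((cos φ₁ + Bx)² + By²)) = 79.48232°
λₘ = λ₁ + atan2(By, cos φ₁ + Bx) = -126.52506°

126.525°W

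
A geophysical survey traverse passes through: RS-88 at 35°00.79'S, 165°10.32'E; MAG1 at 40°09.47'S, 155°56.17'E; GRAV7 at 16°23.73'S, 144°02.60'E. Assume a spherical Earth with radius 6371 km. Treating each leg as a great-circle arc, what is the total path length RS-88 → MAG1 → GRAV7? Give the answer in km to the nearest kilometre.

RS-88: φ = -35.01317°, λ = +165.17200°
MAG1: φ = -40.15783°, λ = +155.93617°
GRAV7: φ = -16.39550°, λ = +144.04333°
RS-88→MAG1: c = 0.156000 rad, d = 993.88 km
MAG1→GRAV7: c = 0.452203 rad, d = 2880.99 km
Total = 993.88 + 2880.99 = 3874.86 km

3875 km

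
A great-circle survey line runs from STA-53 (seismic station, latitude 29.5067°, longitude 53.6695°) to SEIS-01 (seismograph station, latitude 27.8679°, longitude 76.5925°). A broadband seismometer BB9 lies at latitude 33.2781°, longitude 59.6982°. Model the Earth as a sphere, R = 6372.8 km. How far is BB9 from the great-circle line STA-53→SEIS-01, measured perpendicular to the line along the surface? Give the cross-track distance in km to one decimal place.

424.5 km

δ₁₃ = central angle STA-53→BB9 = 0.111319 rad  (haversine)
θ₁₃ = bearing STA-53→BB9 = 52.222°,  θ₁₂ = bearing STA-53→SEIS-01 = 89.037°
dₓₜ = R·arcsin(sin δ₁₃ · sin(θ₁₃ − θ₁₂)) = 6372.8·arcsin(0.11109·sin(-36.815°)) = -424.540 km
|dₓₜ| = 424.540 km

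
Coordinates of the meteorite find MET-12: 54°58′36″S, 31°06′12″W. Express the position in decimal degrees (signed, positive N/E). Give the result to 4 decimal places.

-54.9767°, -31.1033°

lat: 54.9767° S → -54.9767°
lon: 31.1033° W → -31.1033°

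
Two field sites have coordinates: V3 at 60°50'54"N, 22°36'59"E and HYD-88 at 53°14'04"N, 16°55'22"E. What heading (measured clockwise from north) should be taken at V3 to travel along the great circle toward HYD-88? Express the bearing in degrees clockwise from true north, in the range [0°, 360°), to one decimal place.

204.6°

V3: φ = +60.84833°, λ = +22.61639°
HYD-88: φ = +53.23444°, λ = +16.92278°
Δλ = -5.6936°
y = sin Δλ · cos φ₂ = -0.059381
x = cos φ₁ sin φ₂ − sin φ₁ cos φ₂ cos Δλ = -0.129918
θ = atan2(y, x) = -155.4366° → 204.5634° (mod 360°)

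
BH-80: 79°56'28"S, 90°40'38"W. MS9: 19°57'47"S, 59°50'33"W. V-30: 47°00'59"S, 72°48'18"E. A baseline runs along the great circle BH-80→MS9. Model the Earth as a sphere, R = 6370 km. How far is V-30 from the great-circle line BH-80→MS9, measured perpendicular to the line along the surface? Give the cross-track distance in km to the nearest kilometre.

BH-80: φ = -79.94111°, λ = -90.67722°
MS9: φ = -19.96306°, λ = -59.84250°
V-30: φ = -47.01639°, λ = +72.80500°
δ₁₃ = central angle BH-80→V-30 = 0.919602 rad  (haversine)
θ₁₃ = bearing BH-80→V-30 = 165.894°,  θ₁₂ = bearing BH-80→MS9 = 33.243°
dₓₜ = R·arcsin(sin δ₁₃ · sin(θ₁₃ − θ₁₂)) = 6370·arcsin(0.79536·sin(132.651°)) = 3980.322 km
|dₓₜ| = 3980.322 km

3980 km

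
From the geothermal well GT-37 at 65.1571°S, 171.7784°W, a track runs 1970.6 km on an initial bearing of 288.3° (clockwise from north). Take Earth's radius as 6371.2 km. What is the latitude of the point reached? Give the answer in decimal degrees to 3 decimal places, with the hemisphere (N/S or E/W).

55.512°S

δ = d/R = 1970.6/6371.2 = 0.309298 rad
φ₂ = arcsin(sin φ₁ cos δ + cos φ₁ sin δ cos θ)
   = arcsin(-0.90746·0.95255 + 0.42013·0.30439·0.31399) = -55.51224°
λ₂ = λ₁ + atan2(sin θ sin δ cos φ₁, cos δ − sin φ₁ sin φ₂) = 157.53208°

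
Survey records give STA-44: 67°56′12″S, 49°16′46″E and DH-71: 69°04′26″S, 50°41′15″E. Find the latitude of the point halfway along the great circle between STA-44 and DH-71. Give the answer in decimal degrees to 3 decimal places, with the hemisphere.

STA-44: φ = -67.93667°, λ = +49.27944°
DH-71: φ = -69.07389°, λ = +50.68750°
Bx = cos φ₂ cos Δλ = 0.357056,  By = cos φ₂ sin Δλ = 0.008776
φₘ = atan2(sin φ₁ + sin φ₂, √((cos φ₁ + Bx)² + By²)) = -68.50675°
λₘ = λ₁ + atan2(By, cos φ₁ + Bx) = 49.96573°

68.507°S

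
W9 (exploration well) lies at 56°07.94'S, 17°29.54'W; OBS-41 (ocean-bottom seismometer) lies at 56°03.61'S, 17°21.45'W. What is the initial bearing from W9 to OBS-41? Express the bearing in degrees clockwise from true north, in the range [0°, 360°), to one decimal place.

W9: φ = -56.13233°, λ = -17.49233°
OBS-41: φ = -56.06017°, λ = -17.35750°
Δλ = 0.1348°
y = sin Δλ · cos φ₂ = 0.001314
x = cos φ₁ sin φ₂ − sin φ₁ cos φ₂ cos Δλ = 0.001258
θ = atan2(y, x) = 46.2389° → 46.2389° (mod 360°)

46.2°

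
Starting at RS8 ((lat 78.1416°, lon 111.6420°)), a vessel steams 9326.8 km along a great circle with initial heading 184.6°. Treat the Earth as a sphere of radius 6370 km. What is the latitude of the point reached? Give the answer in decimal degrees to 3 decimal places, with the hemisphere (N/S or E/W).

5.712°S

δ = d/R = 9326.8/6370 = 1.464176 rad
φ₂ = arcsin(sin φ₁ cos δ + cos φ₁ sin δ cos θ)
   = arcsin(0.97866·0.10642 + 0.20549·0.99432·-0.99678) = -5.71160°
λ₂ = λ₁ + atan2(sin θ sin δ cos φ₁, cos δ − sin φ₁ sin φ₂) = 107.04531°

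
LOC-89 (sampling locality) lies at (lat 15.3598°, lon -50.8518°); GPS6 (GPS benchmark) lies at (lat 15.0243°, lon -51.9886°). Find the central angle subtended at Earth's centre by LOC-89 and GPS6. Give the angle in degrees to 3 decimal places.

Δφ = -0.3355°,  Δλ = -1.1368°
a = sin²(Δφ/2) + cos φ₁ cos φ₂ sin²(Δλ/2) = 0.000100
c = 2·arcsin(√a) = 0.020023 rad = 1.1472°

1.147°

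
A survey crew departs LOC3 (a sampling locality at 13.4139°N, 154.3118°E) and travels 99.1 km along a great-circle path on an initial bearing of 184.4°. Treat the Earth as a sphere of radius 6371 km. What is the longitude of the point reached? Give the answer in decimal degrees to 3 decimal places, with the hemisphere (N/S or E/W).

δ = d/R = 99.1/6371 = 0.015555 rad
φ₂ = arcsin(sin φ₁ cos δ + cos φ₁ sin δ cos θ)
   = arcsin(0.23198·0.99988 + 0.97272·0.01555·-0.99705) = 12.52529°
λ₂ = λ₁ + atan2(sin θ sin δ cos φ₁, cos δ − sin φ₁ sin φ₂) = 154.24176°

154.242°E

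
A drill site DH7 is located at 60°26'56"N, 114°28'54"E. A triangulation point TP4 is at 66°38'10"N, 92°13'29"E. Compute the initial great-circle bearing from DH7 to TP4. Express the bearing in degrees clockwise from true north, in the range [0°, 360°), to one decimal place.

311.6°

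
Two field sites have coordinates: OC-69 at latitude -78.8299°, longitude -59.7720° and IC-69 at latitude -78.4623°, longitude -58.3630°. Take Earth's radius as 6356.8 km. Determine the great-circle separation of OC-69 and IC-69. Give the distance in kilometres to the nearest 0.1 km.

51.1 km

Δφ = 0.3676°,  Δλ = 1.4090°
a = sin²(Δφ/2) + cos φ₁ cos φ₂ sin²(Δλ/2) = 0.000016
c = 2·arcsin(√a) = 0.008037 rad = 0.4605°
d = R·c = 6356.8 × 0.008037 = 51.1 km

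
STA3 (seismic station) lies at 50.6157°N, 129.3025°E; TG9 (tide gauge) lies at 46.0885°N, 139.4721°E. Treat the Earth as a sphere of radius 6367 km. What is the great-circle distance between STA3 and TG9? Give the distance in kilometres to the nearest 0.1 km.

902.7 km

Δφ = -4.5272°,  Δλ = 10.1696°
a = sin²(Δφ/2) + cos φ₁ cos φ₂ sin²(Δλ/2) = 0.005017
c = 2·arcsin(√a) = 0.141779 rad = 8.1233°
d = R·c = 6367 × 0.141779 = 902.7 km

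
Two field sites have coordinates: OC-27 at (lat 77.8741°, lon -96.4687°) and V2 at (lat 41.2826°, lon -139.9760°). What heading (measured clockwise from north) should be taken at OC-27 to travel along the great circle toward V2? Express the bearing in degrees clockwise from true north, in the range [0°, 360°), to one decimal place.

232.7°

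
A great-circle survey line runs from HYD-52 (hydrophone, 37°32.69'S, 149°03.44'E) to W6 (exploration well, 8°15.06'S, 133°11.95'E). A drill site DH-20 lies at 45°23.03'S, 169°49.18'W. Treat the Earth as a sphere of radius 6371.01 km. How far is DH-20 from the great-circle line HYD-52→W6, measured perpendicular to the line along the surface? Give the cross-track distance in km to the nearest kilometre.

1796 km

HYD-52: φ = -37.54483°, λ = +149.05733°
W6: φ = -8.25100°, λ = +133.19917°
DH-20: φ = -45.38383°, λ = -169.81967°
δ₁₃ = central angle HYD-52→DH-20 = 0.548567 rad  (haversine)
θ₁₃ = bearing HYD-52→DH-20 = 117.648°,  θ₁₂ = bearing HYD-52→W6 = 329.891°
dₓₜ = R·arcsin(sin δ₁₃ · sin(θ₁₃ − θ₁₂)) = 6371.01·arcsin(0.52147·sin(-212.243°)) = 1796.149 km
|dₓₜ| = 1796.149 km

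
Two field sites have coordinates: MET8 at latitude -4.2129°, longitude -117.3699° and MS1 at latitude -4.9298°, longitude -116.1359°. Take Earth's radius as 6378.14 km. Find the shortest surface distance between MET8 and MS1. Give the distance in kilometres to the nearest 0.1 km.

158.5 km

Δφ = -0.7169°,  Δλ = 1.2340°
a = sin²(Δφ/2) + cos φ₁ cos φ₂ sin²(Δλ/2) = 0.000154
c = 2·arcsin(√a) = 0.024849 rad = 1.4237°
d = R·c = 6378.14 × 0.024849 = 158.5 km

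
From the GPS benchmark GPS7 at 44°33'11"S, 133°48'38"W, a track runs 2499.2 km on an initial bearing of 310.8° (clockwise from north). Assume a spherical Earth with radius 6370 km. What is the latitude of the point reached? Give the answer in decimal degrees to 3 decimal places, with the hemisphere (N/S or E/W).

28.049°S

GPS7: φ = -44.55306°, λ = -133.81056°
δ = d/R = 2499.2/6370 = 0.392339 rad
φ₂ = arcsin(sin φ₁ cos δ + cos φ₁ sin δ cos θ)
   = arcsin(-0.70157·0.92402 + 0.71260·0.38235·0.65342) = -28.04916°
λ₂ = λ₁ + atan2(sin θ sin δ cos φ₁, cos δ − sin φ₁ sin φ₂) = -152.95545°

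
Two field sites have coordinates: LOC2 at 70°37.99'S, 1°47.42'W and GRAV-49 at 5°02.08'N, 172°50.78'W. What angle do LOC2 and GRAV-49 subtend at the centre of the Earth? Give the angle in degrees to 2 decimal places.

LOC2: φ = -70.63317°, λ = -1.79033°
GRAV-49: φ = +5.03467°, λ = -172.84633°
Δφ = 75.6678°,  Δλ = -171.0560°
a = sin²(Δφ/2) + cos φ₁ cos φ₂ sin²(Δλ/2) = 0.704556
c = 2·arcsin(√a) = 1.992277 rad = 114.1490°

114.15°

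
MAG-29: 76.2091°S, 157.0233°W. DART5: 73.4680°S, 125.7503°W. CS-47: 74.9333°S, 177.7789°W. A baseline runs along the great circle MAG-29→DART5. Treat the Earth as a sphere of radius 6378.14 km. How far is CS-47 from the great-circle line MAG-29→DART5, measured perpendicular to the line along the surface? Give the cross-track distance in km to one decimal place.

δ₁₃ = central angle MAG-29→CS-47 = 0.092438 rad  (haversine)
θ₁₃ = bearing MAG-29→CS-47 = 273.653°,  θ₁₂ = bearing MAG-29→DART5 = 87.027°
dₓₜ = R·arcsin(sin δ₁₃ · sin(θ₁₃ − θ₁₂)) = 6378.14·arcsin(0.09231·sin(186.626°)) = -67.932 km
|dₓₜ| = 67.932 km

67.9 km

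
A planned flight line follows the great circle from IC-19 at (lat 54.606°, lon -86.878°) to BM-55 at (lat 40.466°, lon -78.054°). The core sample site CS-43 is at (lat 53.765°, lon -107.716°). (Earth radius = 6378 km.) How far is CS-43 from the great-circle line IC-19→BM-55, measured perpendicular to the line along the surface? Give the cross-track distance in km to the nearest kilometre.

1162 km

δ₁₃ = central angle IC-19→CS-43 = 0.212539 rad  (haversine)
θ₁₃ = bearing IC-19→CS-43 = 274.579°,  θ₁₂ = bearing IC-19→BM-55 = 153.778°
dₓₜ = R·arcsin(sin δ₁₃ · sin(θ₁₃ − θ₁₂)) = 6378·arcsin(0.21094·sin(120.801°)) = 1162.051 km
|dₓₜ| = 1162.051 km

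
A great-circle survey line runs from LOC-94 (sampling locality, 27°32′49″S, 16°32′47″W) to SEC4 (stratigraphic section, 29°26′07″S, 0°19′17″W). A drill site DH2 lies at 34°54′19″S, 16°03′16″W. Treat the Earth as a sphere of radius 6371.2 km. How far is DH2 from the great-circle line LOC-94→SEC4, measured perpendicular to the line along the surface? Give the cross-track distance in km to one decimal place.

793.2 km

LOC-94: φ = -27.54694°, λ = -16.54639°
SEC4: φ = -29.43528°, λ = -0.32139°
DH2: φ = -34.90528°, λ = -16.05444°
δ₁₃ = central angle LOC-94→DH2 = 0.128636 rad  (haversine)
θ₁₃ = bearing LOC-94→DH2 = 176.853°,  θ₁₂ = bearing LOC-94→SEC4 = 101.384°
dₓₜ = R·arcsin(sin δ₁₃ · sin(θ₁₃ − θ₁₂)) = 6371.2·arcsin(0.12828·sin(75.470°)) = 793.216 km
|dₓₜ| = 793.216 km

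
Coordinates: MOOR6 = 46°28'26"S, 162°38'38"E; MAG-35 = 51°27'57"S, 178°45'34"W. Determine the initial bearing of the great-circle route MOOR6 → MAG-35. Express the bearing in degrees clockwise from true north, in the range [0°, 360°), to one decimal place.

119.1°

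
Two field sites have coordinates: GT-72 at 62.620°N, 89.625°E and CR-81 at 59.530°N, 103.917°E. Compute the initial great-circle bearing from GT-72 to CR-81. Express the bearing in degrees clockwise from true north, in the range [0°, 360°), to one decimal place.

107.7°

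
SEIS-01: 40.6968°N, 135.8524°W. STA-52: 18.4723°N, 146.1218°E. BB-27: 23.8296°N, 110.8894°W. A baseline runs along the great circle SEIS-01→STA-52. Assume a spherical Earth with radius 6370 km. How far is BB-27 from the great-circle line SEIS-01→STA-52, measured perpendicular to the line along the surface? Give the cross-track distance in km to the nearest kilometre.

1195 km

δ₁₃ = central angle SEIS-01→BB-27 = 0.468626 rad  (haversine)
θ₁₃ = bearing SEIS-01→BB-27 = 121.268°,  θ₁₂ = bearing SEIS-01→STA-52 = 276.877°
dₓₜ = R·arcsin(sin δ₁₃ · sin(θ₁₃ − θ₁₂)) = 6370·arcsin(0.45166·sin(-155.609°)) = -1195.112 km
|dₓₜ| = 1195.112 km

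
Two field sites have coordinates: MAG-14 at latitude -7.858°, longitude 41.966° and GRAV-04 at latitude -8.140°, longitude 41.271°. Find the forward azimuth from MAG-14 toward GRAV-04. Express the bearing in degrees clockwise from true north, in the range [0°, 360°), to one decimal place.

247.7°

Δλ = -0.6950°
y = sin Δλ · cos φ₂ = -0.012008
x = cos φ₁ sin φ₂ − sin φ₁ cos φ₂ cos Δλ = -0.004932
θ = atan2(y, x) = -112.3291° → 247.6709° (mod 360°)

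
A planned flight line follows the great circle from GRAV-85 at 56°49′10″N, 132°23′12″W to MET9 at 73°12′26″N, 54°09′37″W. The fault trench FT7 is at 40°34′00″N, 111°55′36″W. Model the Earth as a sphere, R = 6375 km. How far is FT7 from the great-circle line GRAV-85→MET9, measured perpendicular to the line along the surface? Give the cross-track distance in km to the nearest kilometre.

GRAV-85: φ = +56.81944°, λ = -132.38667°
MET9: φ = +73.20722°, λ = -54.16028°
FT7: φ = +40.56667°, λ = -111.92667°
δ₁₃ = central angle GRAV-85→FT7 = 0.365878 rad  (haversine)
θ₁₃ = bearing GRAV-85→FT7 = 132.080°,  θ₁₂ = bearing GRAV-85→MET9 = 30.792°
dₓₜ = R·arcsin(sin δ₁₃ · sin(θ₁₃ − θ₁₂)) = 6375·arcsin(0.35777·sin(101.288°)) = 2285.291 km
|dₓₜ| = 2285.291 km

2285 km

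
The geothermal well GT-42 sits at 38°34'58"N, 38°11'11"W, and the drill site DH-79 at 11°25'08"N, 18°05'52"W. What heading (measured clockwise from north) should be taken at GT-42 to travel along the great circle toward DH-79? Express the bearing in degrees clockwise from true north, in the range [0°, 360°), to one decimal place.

141.2°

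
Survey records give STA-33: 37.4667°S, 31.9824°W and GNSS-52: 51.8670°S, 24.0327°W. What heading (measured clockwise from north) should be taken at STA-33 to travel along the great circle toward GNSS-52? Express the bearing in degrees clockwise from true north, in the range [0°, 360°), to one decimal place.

161.3°

Δλ = 7.9497°
y = sin Δλ · cos φ₂ = 0.085401
x = cos φ₁ sin φ₂ − sin φ₁ cos φ₂ cos Δλ = -0.252305
θ = atan2(y, x) = 161.2999° → 161.2999° (mod 360°)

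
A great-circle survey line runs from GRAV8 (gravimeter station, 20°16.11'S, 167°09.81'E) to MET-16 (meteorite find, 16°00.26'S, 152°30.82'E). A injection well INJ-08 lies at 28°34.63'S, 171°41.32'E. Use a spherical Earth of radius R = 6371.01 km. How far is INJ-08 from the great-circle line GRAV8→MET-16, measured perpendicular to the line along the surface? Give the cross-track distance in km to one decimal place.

787.0 km

GRAV8: φ = -20.26850°, λ = +167.16350°
MET-16: φ = -16.00433°, λ = +152.51367°
INJ-08: φ = -28.57717°, λ = +171.68867°
δ₁₃ = central angle GRAV8→INJ-08 = 0.161818 rad  (haversine)
θ₁₃ = bearing GRAV8→INJ-08 = 154.530°,  θ₁₂ = bearing GRAV8→MET-16 = 284.645°
dₓₜ = R·arcsin(sin δ₁₃ · sin(θ₁₃ − θ₁₂)) = 6371.01·arcsin(0.16111·sin(-130.115°)) = -786.978 km
|dₓₜ| = 786.978 km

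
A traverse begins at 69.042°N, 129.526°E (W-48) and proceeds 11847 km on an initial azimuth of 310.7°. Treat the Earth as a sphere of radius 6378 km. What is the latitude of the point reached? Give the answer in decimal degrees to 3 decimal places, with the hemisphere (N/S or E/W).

δ = d/R = 11847/6378 = 1.857479 rad
φ₂ = arcsin(sin φ₁ cos δ + cos φ₁ sin δ cos θ)
   = arcsin(0.93384·-0.28277 + 0.35768·0.95919·0.65210) = -2.31187°
λ₂ = λ₁ + atan2(sin θ sin δ cos φ₁, cos δ − sin φ₁ sin φ₂) = -3.77296°

2.312°S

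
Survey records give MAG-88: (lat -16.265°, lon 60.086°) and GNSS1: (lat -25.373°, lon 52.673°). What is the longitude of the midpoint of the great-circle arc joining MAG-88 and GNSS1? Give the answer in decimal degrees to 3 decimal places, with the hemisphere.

56.492°E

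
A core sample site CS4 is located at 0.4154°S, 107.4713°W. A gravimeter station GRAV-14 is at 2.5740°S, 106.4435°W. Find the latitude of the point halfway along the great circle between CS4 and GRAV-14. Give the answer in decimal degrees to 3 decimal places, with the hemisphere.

Bx = cos φ₂ cos Δλ = 0.998830,  By = cos φ₂ sin Δλ = 0.017919
φₘ = atan2(sin φ₁ + sin φ₂, √((cos φ₁ + Bx)² + By²)) = -1.49476°
λₘ = λ₁ + atan2(By, cos φ₁ + Bx) = -106.95765°

1.495°S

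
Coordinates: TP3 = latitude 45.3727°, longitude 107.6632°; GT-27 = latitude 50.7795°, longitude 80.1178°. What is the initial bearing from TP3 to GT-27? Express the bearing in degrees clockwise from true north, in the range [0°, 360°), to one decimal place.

296.4°

Δλ = -27.5454°
y = sin Δλ · cos φ₂ = -0.292411
x = cos φ₁ sin φ₂ − sin φ₁ cos φ₂ cos Δλ = 0.145237
θ = atan2(y, x) = -63.5869° → 296.4131° (mod 360°)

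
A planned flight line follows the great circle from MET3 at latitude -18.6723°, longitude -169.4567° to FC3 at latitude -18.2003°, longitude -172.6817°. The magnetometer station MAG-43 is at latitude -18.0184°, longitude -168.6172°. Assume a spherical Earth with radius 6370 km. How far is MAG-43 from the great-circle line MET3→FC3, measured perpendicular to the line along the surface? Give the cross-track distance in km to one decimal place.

84.5 km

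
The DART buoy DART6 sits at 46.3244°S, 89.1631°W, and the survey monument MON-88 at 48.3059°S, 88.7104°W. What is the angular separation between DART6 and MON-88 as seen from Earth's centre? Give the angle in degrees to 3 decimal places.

Δφ = -1.9815°,  Δλ = 0.4527°
a = sin²(Δφ/2) + cos φ₁ cos φ₂ sin²(Δλ/2) = 0.000306
c = 2·arcsin(√a) = 0.034996 rad = 2.0051°

2.005°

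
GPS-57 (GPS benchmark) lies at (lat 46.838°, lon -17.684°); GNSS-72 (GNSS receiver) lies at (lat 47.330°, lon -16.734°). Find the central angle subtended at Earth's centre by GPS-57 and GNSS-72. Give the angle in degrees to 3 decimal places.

Δφ = 0.4920°,  Δλ = 0.9500°
a = sin²(Δφ/2) + cos φ₁ cos φ₂ sin²(Δλ/2) = 0.000050
c = 2·arcsin(√a) = 0.014184 rad = 0.8127°

0.813°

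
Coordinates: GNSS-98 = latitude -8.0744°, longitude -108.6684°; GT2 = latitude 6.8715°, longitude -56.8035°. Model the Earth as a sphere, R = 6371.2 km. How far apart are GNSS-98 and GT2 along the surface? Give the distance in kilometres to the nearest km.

Δφ = 14.9459°,  Δλ = 51.8649°
a = sin²(Δφ/2) + cos φ₁ cos φ₂ sin²(Δλ/2) = 0.204900
c = 2·arcsin(√a) = 0.939490 rad = 53.8288°
d = R·c = 6371.2 × 0.939490 = 5985.7 km

5986 km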